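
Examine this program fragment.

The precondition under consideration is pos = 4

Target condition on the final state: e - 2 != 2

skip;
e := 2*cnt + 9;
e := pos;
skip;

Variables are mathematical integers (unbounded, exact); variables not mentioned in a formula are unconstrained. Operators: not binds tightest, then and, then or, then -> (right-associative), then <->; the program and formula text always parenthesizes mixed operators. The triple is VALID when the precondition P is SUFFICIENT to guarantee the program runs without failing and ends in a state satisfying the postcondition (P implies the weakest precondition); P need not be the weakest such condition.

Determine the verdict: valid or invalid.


Working backward. After the program, the postcondition e - 2 != 2 must hold; in canonical form it is e != 4.
Before skip: e != 4
Before e := pos: pos != 4
Before e := 2*cnt + 9: pos != 4
Before skip: pos != 4
The weakest precondition is pos != 4.
Check whether pos = 4 implies it.
Countermodel: at the initial state pos = 4, the precondition holds but the weakest precondition fails.
Answer: invalid


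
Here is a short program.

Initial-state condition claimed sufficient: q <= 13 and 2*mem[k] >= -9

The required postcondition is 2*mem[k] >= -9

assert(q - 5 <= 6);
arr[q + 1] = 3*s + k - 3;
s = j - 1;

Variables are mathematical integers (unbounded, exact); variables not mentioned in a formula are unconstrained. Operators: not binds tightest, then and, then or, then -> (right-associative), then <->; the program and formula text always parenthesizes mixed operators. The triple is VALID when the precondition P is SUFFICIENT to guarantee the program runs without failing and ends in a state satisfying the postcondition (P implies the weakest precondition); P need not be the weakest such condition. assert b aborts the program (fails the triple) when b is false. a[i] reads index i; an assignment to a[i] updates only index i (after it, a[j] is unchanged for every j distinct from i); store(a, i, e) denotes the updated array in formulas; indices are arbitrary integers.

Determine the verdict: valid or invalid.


Working backward. After the program, 2*mem[k] >= -9 must hold.
Before s := j - 1: 2*mem[k] >= -9
Before arr[q + 1] := 3*s + k - 3: 2*mem[k] >= -9
Before assert q - 5 <= 6: q <= 11 and 2*mem[k] >= -9
The weakest precondition is q <= 11 and 2*mem[k] >= -9.
Check whether q <= 13 and 2*mem[k] >= -9 implies it.
Countermodel: at the initial state k = 0, mem = {[0] = -4, elsewhere -4}, q = 12, the precondition holds but the weakest precondition fails.
Answer: invalid


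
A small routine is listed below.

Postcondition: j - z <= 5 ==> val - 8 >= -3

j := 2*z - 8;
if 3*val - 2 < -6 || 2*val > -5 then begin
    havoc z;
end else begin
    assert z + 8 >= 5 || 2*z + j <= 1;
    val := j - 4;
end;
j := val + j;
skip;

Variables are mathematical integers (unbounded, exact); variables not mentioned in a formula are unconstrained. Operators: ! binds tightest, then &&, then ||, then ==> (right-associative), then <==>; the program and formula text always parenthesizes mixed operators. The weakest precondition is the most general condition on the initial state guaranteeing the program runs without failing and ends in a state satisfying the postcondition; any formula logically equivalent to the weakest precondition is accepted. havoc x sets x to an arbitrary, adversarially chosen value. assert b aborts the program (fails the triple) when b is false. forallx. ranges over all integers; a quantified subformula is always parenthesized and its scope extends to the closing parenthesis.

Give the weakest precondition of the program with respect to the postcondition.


Working backward. After the program, the postcondition j - z <= 5 ==> val - 8 >= -3 must hold; in canonical form it is j <= z + 5 ==> val >= 5.
Before skip: j <= z + 5 ==> val >= 5
Before j := val + j: j + val <= z + 5 ==> val >= 5
Then branch requires forall z_1. (j + val <= z_1 + 5 ==> val >= 5); else branch requires (z >= -3 || j + 2*z <= 1) && (2*j <= z + 9 ==> j >= 9).
Before the if: ((3*val < -4 || 2*val > -5) ==> (forall z_1. (j + val <= z_1 + 5 ==> val >= 5))) && ((!(3*val < -4 || 2*val > -5)) ==> ((z >= -3 || j + 2*z <= 1) && (2*j <= z + 9 ==> j >= 9)))
Before j := 2*z - 8: ((3*val < -4 || 2*val > -5) ==> (forall z_1. (val + 2*z <= z_1 + 13 ==> val >= 5))) && ((!(3*val < -4 || 2*val > -5)) ==> ((z >= -3 || 4*z <= 9) && (3*z <= 25 ==> 2*z >= 17)))
Answer: WP = ((3*val < -4 || 2*val > -5) ==> (forall z_1. (val + 2*z <= z_1 + 13 ==> val >= 5))) && ((!(3*val < -4 || 2*val > -5)) ==> ((z >= -3 || 4*z <= 9) && (3*z <= 25 ==> 2*z >= 17)))


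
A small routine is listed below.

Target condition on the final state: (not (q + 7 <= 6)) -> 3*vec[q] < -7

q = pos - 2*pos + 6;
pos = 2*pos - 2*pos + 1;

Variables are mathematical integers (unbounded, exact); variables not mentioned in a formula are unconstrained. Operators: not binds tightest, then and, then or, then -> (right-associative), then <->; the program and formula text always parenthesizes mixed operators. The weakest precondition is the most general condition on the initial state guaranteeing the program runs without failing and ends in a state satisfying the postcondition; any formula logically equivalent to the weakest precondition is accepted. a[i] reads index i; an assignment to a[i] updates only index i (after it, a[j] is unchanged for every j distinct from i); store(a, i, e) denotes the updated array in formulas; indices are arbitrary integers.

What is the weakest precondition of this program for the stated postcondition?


Working backward. After the program, the postcondition (not (q + 7 <= 6)) -> 3*vec[q] < -7 must hold; in canonical form it is (not (q <= -1)) -> 3*vec[q] < -7.
Before pos := 2*pos - 2*pos + 1: (not (q <= -1)) -> 3*vec[q] < -7
Before q := pos - 2*pos + 6: (not (pos >= 7)) -> 3*vec[-pos + 6] < -7
Answer: WP = (not (pos >= 7)) -> 3*vec[-pos + 6] < -7


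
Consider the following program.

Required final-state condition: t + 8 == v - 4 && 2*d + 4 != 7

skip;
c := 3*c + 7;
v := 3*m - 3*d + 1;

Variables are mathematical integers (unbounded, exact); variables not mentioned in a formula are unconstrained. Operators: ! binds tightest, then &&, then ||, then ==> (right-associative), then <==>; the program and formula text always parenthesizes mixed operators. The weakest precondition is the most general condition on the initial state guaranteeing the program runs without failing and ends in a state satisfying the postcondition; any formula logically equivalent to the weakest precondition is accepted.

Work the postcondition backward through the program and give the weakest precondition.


Working backward. After the program, the postcondition t + 8 == v - 4 && 2*d + 4 != 7 must hold; in canonical form it is t == v - 12 && 2*d != 3.
Before v := 3*m - 3*d + 1: 3*d + t == 3*m - 11 && 2*d != 3
Before c := 3*c + 7: 3*d + t == 3*m - 11 && 2*d != 3
Before skip: 3*d + t == 3*m - 11 && 2*d != 3
Answer: WP = 3*d + t == 3*m - 11 && 2*d != 3


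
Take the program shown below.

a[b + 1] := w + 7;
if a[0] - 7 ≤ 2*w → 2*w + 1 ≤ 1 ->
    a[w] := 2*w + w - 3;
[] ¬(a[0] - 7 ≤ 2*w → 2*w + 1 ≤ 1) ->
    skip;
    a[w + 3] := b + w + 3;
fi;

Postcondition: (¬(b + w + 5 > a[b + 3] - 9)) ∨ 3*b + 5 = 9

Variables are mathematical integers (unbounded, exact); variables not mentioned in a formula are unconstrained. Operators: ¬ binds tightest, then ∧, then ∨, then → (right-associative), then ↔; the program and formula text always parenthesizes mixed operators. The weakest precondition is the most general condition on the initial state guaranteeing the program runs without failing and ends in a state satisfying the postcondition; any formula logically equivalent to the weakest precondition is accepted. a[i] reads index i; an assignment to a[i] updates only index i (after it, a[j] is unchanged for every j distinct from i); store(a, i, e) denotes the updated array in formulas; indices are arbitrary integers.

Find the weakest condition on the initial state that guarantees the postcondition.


Working backward. After the program, the postcondition (¬(b + w + 5 > a[b + 3] - 9)) ∨ 3*b + 5 = 9 must hold; in canonical form it is (¬(b + w > a[b + 3] - 14)) ∨ 3*b = 4.
Then branch requires (¬(b + w > store(a, w, 3*w - 3)[b + 3] - 14)) ∨ 3*b = 4; else branch requires (¬(b + w > store(a, w + 3, b + w + 3)[b + 3] - 14)) ∨ 3*b = 4.
Before the if: ((a[0] ≤ 2*w + 7 → 2*w ≤ 0) → ((¬(b + w > store(a, w, 3*w - 3)[b + 3] - 14)) ∨ 3*b = 4)) ∧ ((¬(a[0] ≤ 2*w + 7 → 2*w ≤ 0)) → ((¬(b + w > store(a, w + 3, b + w + 3)[b + 3] - 14)) ∨ 3*b = 4))
Before a[b + 1] := w + 7: ((store(a, b + 1, w + 7)[0] ≤ 2*w + 7 → 2*w ≤ 0) → ((¬(b + w > store(store(a, b + 1, w + 7), w, 3*w - 3)[b + 3] - 14)) ∨ 3*b = 4)) ∧ ((¬(store(a, b + 1, w + 7)[0] ≤ 2*w + 7 → 2*w ≤ 0)) → ((¬(b + w > store(store(a, b + 1, w + 7), w + 3, b + w + 3)[b + 3] - 14)) ∨ 3*b = 4))
Answer: WP = ((store(a, b + 1, w + 7)[0] ≤ 2*w + 7 → 2*w ≤ 0) → ((¬(b + w > store(store(a, b + 1, w + 7), w, 3*w - 3)[b + 3] - 14)) ∨ 3*b = 4)) ∧ ((¬(store(a, b + 1, w + 7)[0] ≤ 2*w + 7 → 2*w ≤ 0)) → ((¬(b + w > store(store(a, b + 1, w + 7), w + 3, b + w + 3)[b + 3] - 14)) ∨ 3*b = 4))


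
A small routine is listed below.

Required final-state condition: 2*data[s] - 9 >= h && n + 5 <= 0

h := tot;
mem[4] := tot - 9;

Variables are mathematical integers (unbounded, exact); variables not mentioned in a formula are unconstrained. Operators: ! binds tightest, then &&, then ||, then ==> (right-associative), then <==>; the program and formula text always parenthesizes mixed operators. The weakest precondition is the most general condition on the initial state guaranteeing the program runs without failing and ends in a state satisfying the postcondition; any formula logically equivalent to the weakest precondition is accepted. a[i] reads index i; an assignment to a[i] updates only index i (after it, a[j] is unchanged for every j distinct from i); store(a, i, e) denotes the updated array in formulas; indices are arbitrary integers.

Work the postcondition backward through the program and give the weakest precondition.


Working backward. After the program, the postcondition 2*data[s] - 9 >= h && n + 5 <= 0 must hold; in canonical form it is 2*data[s] >= h + 9 && n <= -5.
Before mem[4] := tot - 9: 2*data[s] >= h + 9 && n <= -5
Before h := tot: 2*data[s] >= tot + 9 && n <= -5
Answer: WP = 2*data[s] >= tot + 9 && n <= -5


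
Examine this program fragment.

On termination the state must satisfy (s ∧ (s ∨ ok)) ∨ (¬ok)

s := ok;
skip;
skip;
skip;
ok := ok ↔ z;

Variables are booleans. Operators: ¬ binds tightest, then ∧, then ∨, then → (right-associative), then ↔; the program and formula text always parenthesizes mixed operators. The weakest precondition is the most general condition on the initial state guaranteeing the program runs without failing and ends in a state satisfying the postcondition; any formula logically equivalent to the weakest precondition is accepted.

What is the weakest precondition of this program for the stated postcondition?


Working backward. After the program, (s ∧ (s ∨ ok)) ∨ (¬ok) must hold.
Before ok := ok ↔ z: (s ∧ (s ∨ (ok ↔ z))) ∨ (¬(ok ↔ z))
Before skip: (s ∧ (s ∨ (ok ↔ z))) ∨ (¬(ok ↔ z))
Before skip: (s ∧ (s ∨ (ok ↔ z))) ∨ (¬(ok ↔ z))
Before skip: (s ∧ (s ∨ (ok ↔ z))) ∨ (¬(ok ↔ z))
Before s := ok: (ok ∧ (ok ∨ (ok ↔ z))) ∨ (¬(ok ↔ z))
Answer: WP = (ok ∧ (ok ∨ (ok ↔ z))) ∨ (¬(ok ↔ z))


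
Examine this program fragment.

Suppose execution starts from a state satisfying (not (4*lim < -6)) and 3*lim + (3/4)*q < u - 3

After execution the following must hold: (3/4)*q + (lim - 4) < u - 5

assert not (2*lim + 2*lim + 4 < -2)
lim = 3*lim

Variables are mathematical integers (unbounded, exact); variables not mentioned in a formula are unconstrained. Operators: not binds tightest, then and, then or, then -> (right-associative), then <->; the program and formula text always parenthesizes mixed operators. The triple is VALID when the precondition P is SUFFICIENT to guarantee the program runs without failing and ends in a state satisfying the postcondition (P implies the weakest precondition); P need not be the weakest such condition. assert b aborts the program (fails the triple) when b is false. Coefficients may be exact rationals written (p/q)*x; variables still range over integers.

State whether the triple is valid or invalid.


Working backward. After the program, the postcondition (3/4)*q + (lim - 4) < u - 5 must hold; in canonical form it is lim + (3/4)*q < u - 1.
Before lim := 3*lim: 3*lim + (3/4)*q < u - 1
Before assert not (2*lim + 2*lim + 4 < -2): (not (4*lim < -6)) and 3*lim + (3/4)*q < u - 1
The weakest precondition is (not (4*lim < -6)) and 3*lim + (3/4)*q < u - 1.
Check whether (not (4*lim < -6)) and 3*lim + (3/4)*q < u - 3 implies it.
Every state satisfying the precondition satisfies the weakest precondition: the implication holds.
Answer: valid


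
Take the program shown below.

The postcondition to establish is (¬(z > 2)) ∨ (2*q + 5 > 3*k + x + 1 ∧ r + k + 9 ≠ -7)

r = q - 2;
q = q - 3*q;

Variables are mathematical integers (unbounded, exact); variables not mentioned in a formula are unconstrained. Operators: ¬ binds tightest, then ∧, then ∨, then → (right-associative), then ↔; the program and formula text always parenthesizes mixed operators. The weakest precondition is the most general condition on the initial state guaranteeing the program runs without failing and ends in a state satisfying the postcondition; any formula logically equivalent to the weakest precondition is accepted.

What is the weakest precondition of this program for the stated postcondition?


Working backward. After the program, the postcondition (¬(z > 2)) ∨ (2*q + 5 > 3*k + x + 1 ∧ r + k + 9 ≠ -7) must hold; in canonical form it is (¬(z > 2)) ∨ (2*q > 3*k + x - 4 ∧ k + r ≠ -16).
Before q := q - 3*q: (¬(z > 2)) ∨ (3*k + 4*q + x < 4 ∧ k + r ≠ -16)
Before r := q - 2: (¬(z > 2)) ∨ (3*k + 4*q + x < 4 ∧ k + q ≠ -14)
Answer: WP = (¬(z > 2)) ∨ (3*k + 4*q + x < 4 ∧ k + q ≠ -14)


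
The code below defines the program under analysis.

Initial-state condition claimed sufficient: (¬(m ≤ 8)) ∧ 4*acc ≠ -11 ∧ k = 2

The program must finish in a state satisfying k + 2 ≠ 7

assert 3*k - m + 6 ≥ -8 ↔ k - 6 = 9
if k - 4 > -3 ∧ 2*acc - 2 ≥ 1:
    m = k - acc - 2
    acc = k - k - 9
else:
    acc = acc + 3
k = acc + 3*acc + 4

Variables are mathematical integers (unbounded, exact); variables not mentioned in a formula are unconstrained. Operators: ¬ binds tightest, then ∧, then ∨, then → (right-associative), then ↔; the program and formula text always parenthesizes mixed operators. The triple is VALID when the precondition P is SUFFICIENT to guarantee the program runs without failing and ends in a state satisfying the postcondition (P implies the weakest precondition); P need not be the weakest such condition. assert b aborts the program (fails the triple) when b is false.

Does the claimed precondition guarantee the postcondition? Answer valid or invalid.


Working backward. After the program, the postcondition k + 2 ≠ 7 must hold; in canonical form it is k ≠ 5.
Before k := acc + 3*acc + 4: 4*acc ≠ 1
Then branch requires true; else branch requires 4*acc ≠ -11.
Before the if: (¬(k > 1 ∧ 2*acc ≥ 3)) → 4*acc ≠ -11
Before assert 3*k - m + 6 ≥ -8 ↔ k - 6 = 9: (3*k ≥ m - 14 ↔ k = 15) ∧ ((¬(k > 1 ∧ 2*acc ≥ 3)) → 4*acc ≠ -11)
The weakest precondition is (3*k ≥ m - 14 ↔ k = 15) ∧ ((¬(k > 1 ∧ 2*acc ≥ 3)) → 4*acc ≠ -11).
Check whether (¬(m ≤ 8)) ∧ 4*acc ≠ -11 ∧ k = 2 implies it.
Countermodel: at the initial state acc = 0, k = 2, m = 9, the precondition holds but the weakest precondition fails.
Answer: invalid


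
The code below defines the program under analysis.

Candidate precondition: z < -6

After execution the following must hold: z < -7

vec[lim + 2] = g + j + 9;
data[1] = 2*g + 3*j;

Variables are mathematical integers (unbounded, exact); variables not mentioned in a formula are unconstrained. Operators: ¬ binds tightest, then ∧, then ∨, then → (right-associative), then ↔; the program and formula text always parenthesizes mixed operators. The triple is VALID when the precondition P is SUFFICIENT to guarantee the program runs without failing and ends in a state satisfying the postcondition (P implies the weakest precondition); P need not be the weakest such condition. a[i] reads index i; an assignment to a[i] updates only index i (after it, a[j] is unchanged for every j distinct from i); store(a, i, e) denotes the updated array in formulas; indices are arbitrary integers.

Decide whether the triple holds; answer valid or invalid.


Working backward. After the program, z < -7 must hold.
Before data[1] := 2*g + 3*j: z < -7
Before vec[lim + 2] := g + j + 9: z < -7
The weakest precondition is z < -7.
Check whether z < -6 implies it.
Countermodel: at the initial state z = -7, the precondition holds but the weakest precondition fails.
Answer: invalid


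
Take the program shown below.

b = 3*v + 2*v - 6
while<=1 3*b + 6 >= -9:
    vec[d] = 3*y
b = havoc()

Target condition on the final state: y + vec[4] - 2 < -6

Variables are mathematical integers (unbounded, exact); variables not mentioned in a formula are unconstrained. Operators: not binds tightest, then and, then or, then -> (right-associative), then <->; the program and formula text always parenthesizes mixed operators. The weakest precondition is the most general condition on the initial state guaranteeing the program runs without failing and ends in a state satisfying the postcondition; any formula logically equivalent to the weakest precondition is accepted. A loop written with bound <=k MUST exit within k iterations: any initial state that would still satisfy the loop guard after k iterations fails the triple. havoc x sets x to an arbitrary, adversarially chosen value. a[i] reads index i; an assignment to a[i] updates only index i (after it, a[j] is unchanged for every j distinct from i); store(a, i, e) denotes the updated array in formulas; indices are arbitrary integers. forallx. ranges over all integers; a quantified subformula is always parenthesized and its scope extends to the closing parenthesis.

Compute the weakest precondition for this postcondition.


Working backward. After the program, the postcondition y + vec[4] - 2 < -6 must hold; in canonical form it is vec[4] + y < -4.
Before havoc b: vec[4] + y < -4
Before the loop (bound <=1), unroll the exhaustion recursion (WP_0 = exit-now case; WP_j = one more guarded iteration, up to j = 1):
  WP_0: (not (3*b >= -15)) and vec[4] + y < -4
  WP_1: (3*b >= -15 -> ((not (3*b >= -15)) and store(vec, d, 3*y)[4] + y < -4)) and ((not (3*b >= -15)) -> vec[4] + y < -4)
So before the loop: (3*b >= -15 -> ((not (3*b >= -15)) and store(vec, d, 3*y)[4] + y < -4)) and ((not (3*b >= -15)) -> vec[4] + y < -4)
Before b := 3*v + 2*v - 6: (15*v >= 3 -> ((not (15*v >= 3)) and store(vec, d, 3*y)[4] + y < -4)) and ((not (15*v >= 3)) -> vec[4] + y < -4)
Answer: WP = (15*v >= 3 -> ((not (15*v >= 3)) and store(vec, d, 3*y)[4] + y < -4)) and ((not (15*v >= 3)) -> vec[4] + y < -4)


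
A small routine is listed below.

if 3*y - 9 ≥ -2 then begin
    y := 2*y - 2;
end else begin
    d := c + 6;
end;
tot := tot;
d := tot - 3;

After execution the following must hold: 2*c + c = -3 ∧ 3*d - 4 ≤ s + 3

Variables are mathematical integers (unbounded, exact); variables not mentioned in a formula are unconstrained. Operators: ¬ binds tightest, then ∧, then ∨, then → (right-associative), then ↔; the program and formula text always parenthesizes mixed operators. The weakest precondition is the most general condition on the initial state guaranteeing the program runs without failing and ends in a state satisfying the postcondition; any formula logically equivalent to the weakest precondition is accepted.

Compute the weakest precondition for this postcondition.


Working backward. After the program, the postcondition 2*c + c = -3 ∧ 3*d - 4 ≤ s + 3 must hold; in canonical form it is 3*c = -3 ∧ 3*d ≤ s + 7.
Before d := tot - 3: 3*c = -3 ∧ 3*tot ≤ s + 16
Before tot := tot: 3*c = -3 ∧ 3*tot ≤ s + 16
Then branch requires 3*c = -3 ∧ 3*tot ≤ s + 16; else branch requires 3*c = -3 ∧ 3*tot ≤ s + 16.
Before the if: (3*y ≥ 7 → (3*c = -3 ∧ 3*tot ≤ s + 16)) ∧ ((¬(3*y ≥ 7)) → (3*c = -3 ∧ 3*tot ≤ s + 16))
Answer: WP = (3*y ≥ 7 → (3*c = -3 ∧ 3*tot ≤ s + 16)) ∧ ((¬(3*y ≥ 7)) → (3*c = -3 ∧ 3*tot ≤ s + 16))


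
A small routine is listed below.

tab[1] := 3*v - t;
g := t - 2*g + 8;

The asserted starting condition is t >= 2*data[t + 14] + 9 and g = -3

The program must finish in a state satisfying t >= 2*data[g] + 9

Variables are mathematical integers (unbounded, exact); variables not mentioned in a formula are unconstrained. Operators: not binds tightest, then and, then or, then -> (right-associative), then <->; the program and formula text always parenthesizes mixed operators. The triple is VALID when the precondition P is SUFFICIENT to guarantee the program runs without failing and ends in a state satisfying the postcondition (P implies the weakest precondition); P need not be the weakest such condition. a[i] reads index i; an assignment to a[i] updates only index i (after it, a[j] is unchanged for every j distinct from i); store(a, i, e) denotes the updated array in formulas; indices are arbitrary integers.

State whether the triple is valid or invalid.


Working backward. After the program, t >= 2*data[g] + 9 must hold.
Before g := t - 2*g + 8: t >= 2*data[-2*g + t + 8] + 9
Before tab[1] := 3*v - t: t >= 2*data[-2*g + t + 8] + 9
The weakest precondition is t >= 2*data[-2*g + t + 8] + 9.
Check whether t >= 2*data[t + 14] + 9 and g = -3 implies it.
Every state satisfying the precondition satisfies the weakest precondition: the implication holds.
Answer: valid


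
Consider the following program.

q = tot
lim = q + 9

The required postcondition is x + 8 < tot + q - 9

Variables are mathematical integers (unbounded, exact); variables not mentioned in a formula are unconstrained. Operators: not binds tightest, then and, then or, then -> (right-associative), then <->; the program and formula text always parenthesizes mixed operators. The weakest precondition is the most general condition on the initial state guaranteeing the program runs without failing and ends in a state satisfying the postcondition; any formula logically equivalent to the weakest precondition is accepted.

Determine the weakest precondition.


Working backward. After the program, the postcondition x + 8 < tot + q - 9 must hold; in canonical form it is x < q + tot - 17.
Before lim := q + 9: x < q + tot - 17
Before q := tot: x < 2*tot - 17
Answer: WP = x < 2*tot - 17


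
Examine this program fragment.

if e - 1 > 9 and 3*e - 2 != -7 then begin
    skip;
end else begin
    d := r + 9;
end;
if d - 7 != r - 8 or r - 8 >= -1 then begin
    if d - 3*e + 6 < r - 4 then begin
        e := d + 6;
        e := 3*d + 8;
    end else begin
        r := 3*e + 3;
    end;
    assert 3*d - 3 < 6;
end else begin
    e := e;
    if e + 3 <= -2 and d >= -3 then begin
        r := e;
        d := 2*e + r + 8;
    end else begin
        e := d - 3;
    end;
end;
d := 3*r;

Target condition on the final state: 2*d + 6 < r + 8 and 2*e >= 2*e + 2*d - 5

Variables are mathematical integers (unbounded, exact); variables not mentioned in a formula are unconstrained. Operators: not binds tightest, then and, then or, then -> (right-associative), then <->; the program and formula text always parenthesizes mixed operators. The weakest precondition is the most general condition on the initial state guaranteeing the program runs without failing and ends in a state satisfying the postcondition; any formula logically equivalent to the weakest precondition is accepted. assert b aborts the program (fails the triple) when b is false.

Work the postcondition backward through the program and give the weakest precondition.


Working backward. After the program, the postcondition 2*d + 6 < r + 8 and 2*e >= 2*e + 2*d - 5 must hold; in canonical form it is 2*d < r + 2 and 2*d <= 5.
Before d := 3*r: 5*r < 2 and 6*r <= 5
Then branch requires (d < 3*e + r - 10 -> (3*d < 9 and 5*r < 2 and 6*r <= 5)) and ((not (d < 3*e + r - 10)) -> (3*d < 9 and 15*e < -13 and 18*e <= -13)); else branch requires ((e <= -5 and d >= -3) -> (5*e < 2 and 6*e <= 5)) and ((not (e <= -5 and d >= -3)) -> (5*r < 2 and 6*r <= 5)).
Before the if: ((d != r - 1 or r >= 7) -> ((d < 3*e + r - 10 -> (3*d < 9 and 5*r < 2 and 6*r <= 5)) and ((not (d < 3*e + r - 10)) -> (3*d < 9 and 15*e < -13 and 18*e <= -13)))) and ((not (d != r - 1 or r >= 7)) -> (((e <= -5 and d >= -3) -> (5*e < 2 and 6*e <= 5)) and ((not (e <= -5 and d >= -3)) -> (5*r < 2 and 6*r <= 5))))
Then branch requires ((d != r - 1 or r >= 7) -> ((d < 3*e + r - 10 -> (3*d < 9 and 5*r < 2 and 6*r <= 5)) and ((not (d < 3*e + r - 10)) -> (3*d < 9 and 15*e < -13 and 18*e <= -13)))) and ((not (d != r - 1 or r >= 7)) -> (((e <= -5 and d >= -3) -> (5*e < 2 and 6*e <= 5)) and ((not (e <= -5 and d >= -3)) -> (5*r < 2 and 6*r <= 5)))); else branch requires (3*e > 19 -> (3*r < -18 and 5*r < 2 and 6*r <= 5)) and ((not (3*e > 19)) -> (3*r < -18 and 15*e < -13 and 18*e <= -13)).
Before the if: ((e > 10 and 3*e != -5) -> (((d != r - 1 or r >= 7) -> ((d < 3*e + r - 10 -> (3*d < 9 and 5*r < 2 and 6*r <= 5)) and ((not (d < 3*e + r - 10)) -> (3*d < 9 and 15*e < -13 and 18*e <= -13)))) and ((not (d != r - 1 or r >= 7)) -> (((e <= -5 and d >= -3) -> (5*e < 2 and 6*e <= 5)) and ((not (e <= -5 and d >= -3)) -> (5*r < 2 and 6*r <= 5)))))) and ((not (e > 10 and 3*e != -5)) -> ((3*e > 19 -> (3*r < -18 and 5*r < 2 and 6*r <= 5)) and ((not (3*e > 19)) -> (3*r < -18 and 15*e < -13 and 18*e <= -13))))
Answer: WP = ((e > 10 and 3*e != -5) -> (((d != r - 1 or r >= 7) -> ((d < 3*e + r - 10 -> (3*d < 9 and 5*r < 2 and 6*r <= 5)) and ((not (d < 3*e + r - 10)) -> (3*d < 9 and 15*e < -13 and 18*e <= -13)))) and ((not (d != r - 1 or r >= 7)) -> (((e <= -5 and d >= -3) -> (5*e < 2 and 6*e <= 5)) and ((not (e <= -5 and d >= -3)) -> (5*r < 2 and 6*r <= 5)))))) and ((not (e > 10 and 3*e != -5)) -> ((3*e > 19 -> (3*r < -18 and 5*r < 2 and 6*r <= 5)) and ((not (3*e > 19)) -> (3*r < -18 and 15*e < -13 and 18*e <= -13))))


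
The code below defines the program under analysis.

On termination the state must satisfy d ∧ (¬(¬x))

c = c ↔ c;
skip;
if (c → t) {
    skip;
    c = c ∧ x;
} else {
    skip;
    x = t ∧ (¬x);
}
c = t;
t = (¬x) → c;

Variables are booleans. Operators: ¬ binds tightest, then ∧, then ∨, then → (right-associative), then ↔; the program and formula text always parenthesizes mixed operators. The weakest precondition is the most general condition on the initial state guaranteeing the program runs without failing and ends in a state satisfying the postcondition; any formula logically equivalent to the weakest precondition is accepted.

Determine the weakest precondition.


Working backward. After the program, the postcondition d ∧ (¬(¬x)) must hold; in canonical form it is d ∧ x.
Before t := (¬x) → c: d ∧ x
Before c := t: d ∧ x
Then branch requires d ∧ x; else branch requires d ∧ t ∧ (¬x).
Before the if: ((c → t) → (d ∧ x)) ∧ ((¬(c → t)) → (d ∧ t ∧ (¬x)))
Before skip: ((c → t) → (d ∧ x)) ∧ ((¬(c → t)) → (d ∧ t ∧ (¬x)))
Before c := c ↔ c: (t → (d ∧ x)) ∧ ((¬t) → (d ∧ t ∧ (¬x)))
Answer: WP = (t → (d ∧ x)) ∧ ((¬t) → (d ∧ t ∧ (¬x)))


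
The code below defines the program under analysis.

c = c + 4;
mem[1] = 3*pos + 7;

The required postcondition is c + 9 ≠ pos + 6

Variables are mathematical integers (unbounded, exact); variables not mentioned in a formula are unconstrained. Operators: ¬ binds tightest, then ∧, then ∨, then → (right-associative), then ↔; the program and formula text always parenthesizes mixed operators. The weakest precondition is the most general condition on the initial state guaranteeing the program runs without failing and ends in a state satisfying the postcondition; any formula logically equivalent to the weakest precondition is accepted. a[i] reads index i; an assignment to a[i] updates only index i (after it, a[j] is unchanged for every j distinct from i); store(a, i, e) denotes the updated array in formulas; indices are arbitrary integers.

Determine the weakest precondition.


Working backward. After the program, the postcondition c + 9 ≠ pos + 6 must hold; in canonical form it is c ≠ pos - 3.
Before mem[1] := 3*pos + 7: c ≠ pos - 3
Before c := c + 4: c ≠ pos - 7
Answer: WP = c ≠ pos - 7


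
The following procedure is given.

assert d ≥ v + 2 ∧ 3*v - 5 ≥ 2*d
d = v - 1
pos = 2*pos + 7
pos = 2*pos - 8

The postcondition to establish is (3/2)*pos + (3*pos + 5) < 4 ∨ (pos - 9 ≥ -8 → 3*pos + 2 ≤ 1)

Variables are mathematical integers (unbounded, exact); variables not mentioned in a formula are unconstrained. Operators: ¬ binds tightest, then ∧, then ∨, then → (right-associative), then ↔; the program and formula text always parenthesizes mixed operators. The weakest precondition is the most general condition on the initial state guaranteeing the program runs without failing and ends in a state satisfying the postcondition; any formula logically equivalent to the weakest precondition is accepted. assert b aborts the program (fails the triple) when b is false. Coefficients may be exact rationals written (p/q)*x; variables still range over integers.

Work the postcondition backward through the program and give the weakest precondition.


Working backward. After the program, the postcondition (3/2)*pos + (3*pos + 5) < 4 ∨ (pos - 9 ≥ -8 → 3*pos + 2 ≤ 1) must hold; in canonical form it is (9/2)*pos < -1 ∨ (pos ≥ 1 → 3*pos ≤ -1).
Before pos := 2*pos - 8: 9*pos < 35 ∨ (2*pos ≥ 9 → 6*pos ≤ 23)
Before pos := 2*pos + 7: 18*pos < -28 ∨ (4*pos ≥ -5 → 12*pos ≤ -19)
Before d := v - 1: 18*pos < -28 ∨ (4*pos ≥ -5 → 12*pos ≤ -19)
Before assert d ≥ v + 2 ∧ 3*v - 5 ≥ 2*d: d ≥ v + 2 ∧ 3*v ≥ 2*d + 5 ∧ (18*pos < -28 ∨ (4*pos ≥ -5 → 12*pos ≤ -19))
Answer: WP = d ≥ v + 2 ∧ 3*v ≥ 2*d + 5 ∧ (18*pos < -28 ∨ (4*pos ≥ -5 → 12*pos ≤ -19))


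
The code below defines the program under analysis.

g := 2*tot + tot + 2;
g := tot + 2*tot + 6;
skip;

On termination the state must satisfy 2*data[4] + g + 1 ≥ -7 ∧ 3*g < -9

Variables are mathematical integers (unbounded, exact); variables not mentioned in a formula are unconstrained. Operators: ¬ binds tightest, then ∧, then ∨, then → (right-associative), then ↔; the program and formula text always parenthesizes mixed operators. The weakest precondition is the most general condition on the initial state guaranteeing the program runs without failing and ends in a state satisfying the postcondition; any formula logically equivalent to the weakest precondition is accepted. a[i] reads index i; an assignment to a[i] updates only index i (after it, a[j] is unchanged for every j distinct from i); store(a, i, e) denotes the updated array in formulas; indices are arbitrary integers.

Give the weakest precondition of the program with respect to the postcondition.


Working backward. After the program, the postcondition 2*data[4] + g + 1 ≥ -7 ∧ 3*g < -9 must hold; in canonical form it is 2*data[4] + g ≥ -8 ∧ 3*g < -9.
Before skip: 2*data[4] + g ≥ -8 ∧ 3*g < -9
Before g := tot + 2*tot + 6: 2*data[4] + 3*tot ≥ -14 ∧ 9*tot < -27
Before g := 2*tot + tot + 2: 2*data[4] + 3*tot ≥ -14 ∧ 9*tot < -27
Answer: WP = 2*data[4] + 3*tot ≥ -14 ∧ 9*tot < -27


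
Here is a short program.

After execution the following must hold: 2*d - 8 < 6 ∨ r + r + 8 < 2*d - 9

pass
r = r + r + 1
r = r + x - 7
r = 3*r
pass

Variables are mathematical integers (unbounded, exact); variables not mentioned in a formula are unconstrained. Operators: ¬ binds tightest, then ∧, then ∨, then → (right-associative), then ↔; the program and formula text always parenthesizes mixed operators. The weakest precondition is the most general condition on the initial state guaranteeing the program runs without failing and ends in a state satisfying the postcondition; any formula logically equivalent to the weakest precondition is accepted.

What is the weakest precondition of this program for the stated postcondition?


Working backward. After the program, the postcondition 2*d - 8 < 6 ∨ r + r + 8 < 2*d - 9 must hold; in canonical form it is 2*d < 14 ∨ 2*r < 2*d - 17.
Before skip: 2*d < 14 ∨ 2*r < 2*d - 17
Before r := 3*r: 2*d < 14 ∨ 6*r < 2*d - 17
Before r := r + x - 7: 2*d < 14 ∨ 6*r + 6*x < 2*d + 25
Before r := r + r + 1: 2*d < 14 ∨ 12*r + 6*x < 2*d + 19
Before skip: 2*d < 14 ∨ 12*r + 6*x < 2*d + 19
Answer: WP = 2*d < 14 ∨ 12*r + 6*x < 2*d + 19


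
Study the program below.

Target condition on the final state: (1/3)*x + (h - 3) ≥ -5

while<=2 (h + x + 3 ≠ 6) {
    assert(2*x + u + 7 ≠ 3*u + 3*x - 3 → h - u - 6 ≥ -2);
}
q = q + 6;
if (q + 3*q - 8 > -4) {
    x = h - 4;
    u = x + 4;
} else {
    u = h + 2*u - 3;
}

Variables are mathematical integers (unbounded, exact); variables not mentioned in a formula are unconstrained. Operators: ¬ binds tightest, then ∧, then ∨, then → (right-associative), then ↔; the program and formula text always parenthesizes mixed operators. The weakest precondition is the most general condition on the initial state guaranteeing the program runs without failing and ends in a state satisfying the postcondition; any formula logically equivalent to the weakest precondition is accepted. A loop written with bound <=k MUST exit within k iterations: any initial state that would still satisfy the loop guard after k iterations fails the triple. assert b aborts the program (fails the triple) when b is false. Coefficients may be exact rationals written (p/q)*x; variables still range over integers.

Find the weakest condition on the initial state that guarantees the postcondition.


Working backward. After the program, the postcondition (1/3)*x + (h - 3) ≥ -5 must hold; in canonical form it is h + (1/3)*x ≥ -2.
Then branch requires (4/3)*h ≥ -2/3; else branch requires h + (1/3)*x ≥ -2.
Before the if: (4*q > 4 → (4/3)*h ≥ -2/3) ∧ ((¬(4*q > 4)) → h + (1/3)*x ≥ -2)
Before q := q + 6: (4*q > -20 → (4/3)*h ≥ -2/3) ∧ ((¬(4*q > -20)) → h + (1/3)*x ≥ -2)
Before the loop (bound <=2), unroll the exhaustion recursion (WP_0 = exit-now case; WP_j = one more guarded iteration, up to j = 2):
  WP_0: (¬(h + x ≠ 3)) ∧ (4*q > -20 → (4/3)*h ≥ -2/3) ∧ ((¬(4*q > -20)) → h + (1/3)*x ≥ -2)
  WP_1: (h + x ≠ 3 → ((2*u + x ≠ 10 → h ≥ u + 4) ∧ (¬(h + x ≠ 3)) ∧ (4*q > -20 → (4/3)*h ≥ -2/3) ∧ ((¬(4*q > -20)) → h + (1/3)*x ≥ -2))) ∧ ((¬(h + x ≠ 3)) → ((4*q > -20 → (4/3)*h ≥ -2/3) ∧ ((¬(4*q > -20)) → h + (1/3)*x ≥ -2)))
  WP_2: (h + x ≠ 3 → ((2*u + x ≠ 10 → h ≥ u + 4) ∧ (h + x ≠ 3 → ((2*u + x ≠ 10 → h ≥ u + 4) ∧ (¬(h + x ≠ 3)) ∧ (4*q > -20 → (4/3)*h ≥ -2/3) ∧ ((¬(4*q > -20)) → h + (1/3)*x ≥ -2))) ∧ ((¬(h + x ≠ 3)) → ((4*q > -20 → (4/3)*h ≥ -2/3) ∧ ((¬(4*q > -20)) → h + (1/3)*x ≥ -2))))) ∧ ((¬(h + x ≠ 3)) → ((4*q > -20 → (4/3)*h ≥ -2/3) ∧ ((¬(4*q > -20)) → h + (1/3)*x ≥ -2)))
So before the loop: (h + x ≠ 3 → ((2*u + x ≠ 10 → h ≥ u + 4) ∧ (h + x ≠ 3 → ((2*u + x ≠ 10 → h ≥ u + 4) ∧ (¬(h + x ≠ 3)) ∧ (4*q > -20 → (4/3)*h ≥ -2/3) ∧ ((¬(4*q > -20)) → h + (1/3)*x ≥ -2))) ∧ ((¬(h + x ≠ 3)) → ((4*q > -20 → (4/3)*h ≥ -2/3) ∧ ((¬(4*q > -20)) → h + (1/3)*x ≥ -2))))) ∧ ((¬(h + x ≠ 3)) → ((4*q > -20 → (4/3)*h ≥ -2/3) ∧ ((¬(4*q > -20)) → h + (1/3)*x ≥ -2)))
Answer: WP = (h + x ≠ 3 → ((2*u + x ≠ 10 → h ≥ u + 4) ∧ (h + x ≠ 3 → ((2*u + x ≠ 10 → h ≥ u + 4) ∧ (¬(h + x ≠ 3)) ∧ (4*q > -20 → (4/3)*h ≥ -2/3) ∧ ((¬(4*q > -20)) → h + (1/3)*x ≥ -2))) ∧ ((¬(h + x ≠ 3)) → ((4*q > -20 → (4/3)*h ≥ -2/3) ∧ ((¬(4*q > -20)) → h + (1/3)*x ≥ -2))))) ∧ ((¬(h + x ≠ 3)) → ((4*q > -20 → (4/3)*h ≥ -2/3) ∧ ((¬(4*q > -20)) → h + (1/3)*x ≥ -2)))


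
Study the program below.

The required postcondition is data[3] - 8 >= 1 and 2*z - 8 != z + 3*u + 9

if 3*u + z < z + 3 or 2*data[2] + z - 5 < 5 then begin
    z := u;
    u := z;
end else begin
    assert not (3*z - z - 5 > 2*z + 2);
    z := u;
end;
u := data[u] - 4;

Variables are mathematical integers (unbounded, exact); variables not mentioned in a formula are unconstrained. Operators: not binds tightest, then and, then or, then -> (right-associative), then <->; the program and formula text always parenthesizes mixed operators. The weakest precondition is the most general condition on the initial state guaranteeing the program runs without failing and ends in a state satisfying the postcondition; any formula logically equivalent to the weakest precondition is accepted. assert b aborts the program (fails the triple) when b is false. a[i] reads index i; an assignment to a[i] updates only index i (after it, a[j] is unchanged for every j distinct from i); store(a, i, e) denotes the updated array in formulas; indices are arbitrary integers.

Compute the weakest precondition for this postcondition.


Working backward. After the program, the postcondition data[3] - 8 >= 1 and 2*z - 8 != z + 3*u + 9 must hold; in canonical form it is data[3] >= 9 and z != 3*u + 17.
Before u := data[u] - 4: data[3] >= 9 and z != 3*data[u] + 5
Then branch requires data[3] >= 9 and u != 3*data[u] + 5; else branch requires data[3] >= 9 and u != 3*data[u] + 5.
Before the if: ((3*u < 3 or 2*data[2] + z < 10) -> (data[3] >= 9 and u != 3*data[u] + 5)) and ((not (3*u < 3 or 2*data[2] + z < 10)) -> (data[3] >= 9 and u != 3*data[u] + 5))
Answer: WP = ((3*u < 3 or 2*data[2] + z < 10) -> (data[3] >= 9 and u != 3*data[u] + 5)) and ((not (3*u < 3 or 2*data[2] + z < 10)) -> (data[3] >= 9 and u != 3*data[u] + 5))


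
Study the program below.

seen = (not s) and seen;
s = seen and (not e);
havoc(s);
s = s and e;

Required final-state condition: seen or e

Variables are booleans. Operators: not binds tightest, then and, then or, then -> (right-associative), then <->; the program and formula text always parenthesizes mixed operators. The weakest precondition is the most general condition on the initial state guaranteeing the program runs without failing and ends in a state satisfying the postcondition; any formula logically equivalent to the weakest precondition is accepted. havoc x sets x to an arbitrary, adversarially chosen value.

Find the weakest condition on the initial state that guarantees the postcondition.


Working backward. After the program, seen or e must hold.
Before s := s and e: seen or e
Before havoc s: seen or e
Before s := seen and (not e): seen or e
Before seen := (not s) and seen: ((not s) and seen) or e
Answer: WP = ((not s) and seen) or e


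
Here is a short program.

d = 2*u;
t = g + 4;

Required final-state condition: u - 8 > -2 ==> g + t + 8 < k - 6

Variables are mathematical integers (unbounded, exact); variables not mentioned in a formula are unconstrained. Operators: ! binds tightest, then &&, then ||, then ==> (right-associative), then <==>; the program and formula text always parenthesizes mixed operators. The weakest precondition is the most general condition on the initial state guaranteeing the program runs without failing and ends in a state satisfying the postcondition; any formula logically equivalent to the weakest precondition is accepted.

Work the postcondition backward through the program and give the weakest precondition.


Working backward. After the program, the postcondition u - 8 > -2 ==> g + t + 8 < k - 6 must hold; in canonical form it is u > 6 ==> g + t < k - 14.
Before t := g + 4: u > 6 ==> 2*g < k - 18
Before d := 2*u: u > 6 ==> 2*g < k - 18
Answer: WP = u > 6 ==> 2*g < k - 18
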